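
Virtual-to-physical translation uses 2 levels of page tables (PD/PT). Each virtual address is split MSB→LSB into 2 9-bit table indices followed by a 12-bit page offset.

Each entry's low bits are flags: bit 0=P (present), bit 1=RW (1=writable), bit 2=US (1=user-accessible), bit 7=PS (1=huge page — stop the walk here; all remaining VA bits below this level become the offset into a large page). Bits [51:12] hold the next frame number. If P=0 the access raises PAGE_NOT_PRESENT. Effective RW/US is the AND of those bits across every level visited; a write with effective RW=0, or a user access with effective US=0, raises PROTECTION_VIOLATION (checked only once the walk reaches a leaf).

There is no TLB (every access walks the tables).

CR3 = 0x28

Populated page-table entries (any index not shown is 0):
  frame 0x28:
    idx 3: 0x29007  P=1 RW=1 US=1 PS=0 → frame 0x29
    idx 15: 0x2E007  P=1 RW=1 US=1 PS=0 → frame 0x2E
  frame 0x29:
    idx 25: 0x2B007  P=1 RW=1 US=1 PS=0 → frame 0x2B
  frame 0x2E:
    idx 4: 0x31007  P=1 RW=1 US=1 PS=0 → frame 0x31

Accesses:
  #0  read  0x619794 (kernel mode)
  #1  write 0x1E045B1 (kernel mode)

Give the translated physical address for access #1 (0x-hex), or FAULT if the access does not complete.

Walk each access:
#0 VA=0x619794 (r,kernel):
  [0] read 0x28 idx=3: raw=0x29007 flags P=1 W=1 U=1 S=0
  [1] read 0x29 idx=25: raw=0x2B007 flags P=1 W=1 U=1 S=0
  ⇒ phys 0x2B794  [2 reads]
#1 VA=0x1E045B1 (w,kernel):
  [0] read 0x28 idx=15: raw=0x2E007 flags P=1 W=1 U=1 S=0
  [1] read 0x2E idx=4: raw=0x31007 flags P=1 W=1 U=1 S=0
  ⇒ phys 0x315B1  [2 reads]

Access #1 PA: 0x315B1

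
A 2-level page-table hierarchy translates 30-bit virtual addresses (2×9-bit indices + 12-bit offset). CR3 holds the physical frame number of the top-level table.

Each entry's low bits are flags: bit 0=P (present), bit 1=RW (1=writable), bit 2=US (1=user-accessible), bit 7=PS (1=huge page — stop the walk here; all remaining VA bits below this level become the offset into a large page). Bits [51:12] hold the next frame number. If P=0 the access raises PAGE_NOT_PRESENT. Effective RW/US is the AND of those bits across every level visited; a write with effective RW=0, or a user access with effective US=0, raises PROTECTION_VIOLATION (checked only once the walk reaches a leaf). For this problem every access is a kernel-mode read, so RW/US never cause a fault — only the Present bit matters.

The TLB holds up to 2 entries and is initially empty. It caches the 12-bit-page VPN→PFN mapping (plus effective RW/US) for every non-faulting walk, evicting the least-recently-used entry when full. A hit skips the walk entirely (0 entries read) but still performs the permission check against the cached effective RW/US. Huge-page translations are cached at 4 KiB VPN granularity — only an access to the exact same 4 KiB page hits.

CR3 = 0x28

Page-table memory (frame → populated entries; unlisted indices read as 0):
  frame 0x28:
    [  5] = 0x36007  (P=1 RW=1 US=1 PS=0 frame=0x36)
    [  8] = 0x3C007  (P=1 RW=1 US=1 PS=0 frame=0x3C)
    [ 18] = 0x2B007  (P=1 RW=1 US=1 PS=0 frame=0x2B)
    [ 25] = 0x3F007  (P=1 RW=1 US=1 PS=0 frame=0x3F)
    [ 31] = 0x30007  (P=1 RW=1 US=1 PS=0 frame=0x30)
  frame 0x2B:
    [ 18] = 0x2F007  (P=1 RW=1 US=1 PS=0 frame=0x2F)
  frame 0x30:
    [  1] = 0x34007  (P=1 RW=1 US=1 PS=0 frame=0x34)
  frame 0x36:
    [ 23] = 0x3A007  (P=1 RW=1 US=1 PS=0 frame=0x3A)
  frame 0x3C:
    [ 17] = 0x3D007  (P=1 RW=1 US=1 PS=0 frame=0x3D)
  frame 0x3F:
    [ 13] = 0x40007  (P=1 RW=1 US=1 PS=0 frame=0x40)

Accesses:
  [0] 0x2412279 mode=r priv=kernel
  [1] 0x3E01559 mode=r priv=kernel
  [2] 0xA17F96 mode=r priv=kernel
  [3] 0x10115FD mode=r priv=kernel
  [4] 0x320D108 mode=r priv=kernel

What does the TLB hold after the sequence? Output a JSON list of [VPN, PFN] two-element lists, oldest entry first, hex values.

Per-access translation:
#0 VA=0x2412279 (r,kernel):
  L0 @0x28[18] → 0x2B007  P=1,RW=1,US=1,PS=0
  L1 @0x2B[18] → 0x2F007  P=1,RW=1,US=1,PS=0
  ✓ 0x2F279  — 2 lookups
#1 VA=0x3E01559 (r,kernel):
  L0 @0x28[31] → 0x30007  P=1,RW=1,US=1,PS=0
  L1 @0x30[1] → 0x34007  P=1,RW=1,US=1,PS=0
  ✓ 0x34559  — 2 lookups
#2 VA=0xA17F96 (r,kernel):
  L0 @0x28[5] → 0x36007  P=1,RW=1,US=1,PS=0
  L1 @0x36[23] → 0x3A007  P=1,RW=1,US=1,PS=0
  ✓ 0x3AF96  — 2 lookups
#3 VA=0x10115FD (r,kernel):
  L0 @0x28[8] → 0x3C007  P=1,RW=1,US=1,PS=0
  L1 @0x3C[17] → 0x3D007  P=1,RW=1,US=1,PS=0
  ✓ 0x3D5FD  — 2 lookups
#4 VA=0x320D108 (r,kernel):
  L0 @0x28[25] → 0x3F007  P=1,RW=1,US=1,PS=0
  L1 @0x3F[13] → 0x40007  P=1,RW=1,US=1,PS=0
  ✓ 0x40108  — 2 lookups

TLB: [["0x1011", "0x3D"], ["0x320D", "0x40"]]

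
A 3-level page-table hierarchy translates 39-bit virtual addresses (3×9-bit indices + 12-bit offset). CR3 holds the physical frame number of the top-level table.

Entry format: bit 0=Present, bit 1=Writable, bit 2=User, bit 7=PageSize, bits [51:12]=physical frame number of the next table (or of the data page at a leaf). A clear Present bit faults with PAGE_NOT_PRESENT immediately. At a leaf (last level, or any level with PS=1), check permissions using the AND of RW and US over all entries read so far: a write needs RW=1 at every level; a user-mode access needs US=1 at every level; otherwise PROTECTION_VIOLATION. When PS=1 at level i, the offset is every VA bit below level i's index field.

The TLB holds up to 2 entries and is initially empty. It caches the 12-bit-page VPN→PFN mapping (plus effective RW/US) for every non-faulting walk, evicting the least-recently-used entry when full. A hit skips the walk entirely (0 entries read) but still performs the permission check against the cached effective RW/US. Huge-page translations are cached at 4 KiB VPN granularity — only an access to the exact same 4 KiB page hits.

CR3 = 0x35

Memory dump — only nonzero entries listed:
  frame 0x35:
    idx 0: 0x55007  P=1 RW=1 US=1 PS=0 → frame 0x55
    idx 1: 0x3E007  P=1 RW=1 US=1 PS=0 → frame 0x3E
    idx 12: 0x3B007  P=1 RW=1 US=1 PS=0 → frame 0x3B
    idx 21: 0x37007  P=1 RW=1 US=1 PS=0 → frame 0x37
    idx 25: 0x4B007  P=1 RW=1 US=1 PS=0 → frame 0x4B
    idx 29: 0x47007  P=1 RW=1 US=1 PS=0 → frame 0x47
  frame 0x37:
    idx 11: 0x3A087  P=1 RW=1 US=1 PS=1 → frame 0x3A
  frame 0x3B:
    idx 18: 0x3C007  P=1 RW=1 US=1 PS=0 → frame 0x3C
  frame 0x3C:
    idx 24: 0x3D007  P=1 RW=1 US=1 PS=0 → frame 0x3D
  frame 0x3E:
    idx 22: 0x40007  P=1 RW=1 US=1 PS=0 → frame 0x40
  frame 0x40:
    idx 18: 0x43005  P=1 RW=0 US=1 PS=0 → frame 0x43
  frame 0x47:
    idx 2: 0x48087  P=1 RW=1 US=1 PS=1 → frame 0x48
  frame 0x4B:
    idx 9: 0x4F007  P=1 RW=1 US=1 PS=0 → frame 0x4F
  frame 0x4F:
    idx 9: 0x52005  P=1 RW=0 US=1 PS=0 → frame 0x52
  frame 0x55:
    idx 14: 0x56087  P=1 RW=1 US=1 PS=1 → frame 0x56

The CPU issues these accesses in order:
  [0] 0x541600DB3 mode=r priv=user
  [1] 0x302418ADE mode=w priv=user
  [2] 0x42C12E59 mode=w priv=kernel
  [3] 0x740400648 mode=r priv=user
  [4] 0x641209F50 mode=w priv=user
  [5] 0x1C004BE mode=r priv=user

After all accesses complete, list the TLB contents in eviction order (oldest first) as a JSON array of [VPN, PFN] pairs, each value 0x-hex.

Trace:
#0 VA=0x541600DB3 (r,user):
  L0 @0x35[21] → 0x37007  P=1,RW=1,US=1,PS=0
  L1 @0x37[11] → 0x3A087  P=1,RW=1,US=1,PS=1
  → PA=0x3ADB3 (huge @L1)  (2 entries read)
#1 VA=0x302418ADE (w,user):
  L0 @0x35[12] → 0x3B007  P=1,RW=1,US=1,PS=0
  L1 @0x3B[18] → 0x3C007  P=1,RW=1,US=1,PS=0
  L2 @0x3C[24] → 0x3D007  P=1,RW=1,US=1,PS=0
  → PA=0x3DADE  (3 entries read)
#2 VA=0x42C12E59 (w,kernel):
  L0 @0x35[1] → 0x3E007  P=1,RW=1,US=1,PS=0
  L1 @0x3E[22] → 0x40007  P=1,RW=1,US=1,PS=0
  L2 @0x40[18] → 0x43005  P=1,RW=0,US=1,PS=0
  ⇒ fault: PROTECTION_VIOLATION  — 3 lookups
#3 VA=0x740400648 (r,user):
  L0 @0x35[29] → 0x47007  P=1,RW=1,US=1,PS=0
  L1 @0x47[2] → 0x48087  P=1,RW=1,US=1,PS=1
  → PA=0x48648 (huge @L1)  (2 entries read)
#4 VA=0x641209F50 (w,user):
  L0 @0x35[25] → 0x4B007  P=1,RW=1,US=1,PS=0
  L1 @0x4B[9] → 0x4F007  P=1,RW=1,US=1,PS=0
  L2 @0x4F[9] → 0x52005  P=1,RW=0,US=1,PS=0
  ⇒ fault: PROTECTION_VIOLATION  — 3 lookups
#5 VA=0x1C004BE (r,user):
  L0 @0x35[0] → 0x55007  P=1,RW=1,US=1,PS=0
  L1 @0x55[14] → 0x56087  P=1,RW=1,US=1,PS=1
  → PA=0x564BE (huge @L1)  (2 entries read)

TLB: [["0x740400", "0x48"], ["0x1C00", "0x56"]]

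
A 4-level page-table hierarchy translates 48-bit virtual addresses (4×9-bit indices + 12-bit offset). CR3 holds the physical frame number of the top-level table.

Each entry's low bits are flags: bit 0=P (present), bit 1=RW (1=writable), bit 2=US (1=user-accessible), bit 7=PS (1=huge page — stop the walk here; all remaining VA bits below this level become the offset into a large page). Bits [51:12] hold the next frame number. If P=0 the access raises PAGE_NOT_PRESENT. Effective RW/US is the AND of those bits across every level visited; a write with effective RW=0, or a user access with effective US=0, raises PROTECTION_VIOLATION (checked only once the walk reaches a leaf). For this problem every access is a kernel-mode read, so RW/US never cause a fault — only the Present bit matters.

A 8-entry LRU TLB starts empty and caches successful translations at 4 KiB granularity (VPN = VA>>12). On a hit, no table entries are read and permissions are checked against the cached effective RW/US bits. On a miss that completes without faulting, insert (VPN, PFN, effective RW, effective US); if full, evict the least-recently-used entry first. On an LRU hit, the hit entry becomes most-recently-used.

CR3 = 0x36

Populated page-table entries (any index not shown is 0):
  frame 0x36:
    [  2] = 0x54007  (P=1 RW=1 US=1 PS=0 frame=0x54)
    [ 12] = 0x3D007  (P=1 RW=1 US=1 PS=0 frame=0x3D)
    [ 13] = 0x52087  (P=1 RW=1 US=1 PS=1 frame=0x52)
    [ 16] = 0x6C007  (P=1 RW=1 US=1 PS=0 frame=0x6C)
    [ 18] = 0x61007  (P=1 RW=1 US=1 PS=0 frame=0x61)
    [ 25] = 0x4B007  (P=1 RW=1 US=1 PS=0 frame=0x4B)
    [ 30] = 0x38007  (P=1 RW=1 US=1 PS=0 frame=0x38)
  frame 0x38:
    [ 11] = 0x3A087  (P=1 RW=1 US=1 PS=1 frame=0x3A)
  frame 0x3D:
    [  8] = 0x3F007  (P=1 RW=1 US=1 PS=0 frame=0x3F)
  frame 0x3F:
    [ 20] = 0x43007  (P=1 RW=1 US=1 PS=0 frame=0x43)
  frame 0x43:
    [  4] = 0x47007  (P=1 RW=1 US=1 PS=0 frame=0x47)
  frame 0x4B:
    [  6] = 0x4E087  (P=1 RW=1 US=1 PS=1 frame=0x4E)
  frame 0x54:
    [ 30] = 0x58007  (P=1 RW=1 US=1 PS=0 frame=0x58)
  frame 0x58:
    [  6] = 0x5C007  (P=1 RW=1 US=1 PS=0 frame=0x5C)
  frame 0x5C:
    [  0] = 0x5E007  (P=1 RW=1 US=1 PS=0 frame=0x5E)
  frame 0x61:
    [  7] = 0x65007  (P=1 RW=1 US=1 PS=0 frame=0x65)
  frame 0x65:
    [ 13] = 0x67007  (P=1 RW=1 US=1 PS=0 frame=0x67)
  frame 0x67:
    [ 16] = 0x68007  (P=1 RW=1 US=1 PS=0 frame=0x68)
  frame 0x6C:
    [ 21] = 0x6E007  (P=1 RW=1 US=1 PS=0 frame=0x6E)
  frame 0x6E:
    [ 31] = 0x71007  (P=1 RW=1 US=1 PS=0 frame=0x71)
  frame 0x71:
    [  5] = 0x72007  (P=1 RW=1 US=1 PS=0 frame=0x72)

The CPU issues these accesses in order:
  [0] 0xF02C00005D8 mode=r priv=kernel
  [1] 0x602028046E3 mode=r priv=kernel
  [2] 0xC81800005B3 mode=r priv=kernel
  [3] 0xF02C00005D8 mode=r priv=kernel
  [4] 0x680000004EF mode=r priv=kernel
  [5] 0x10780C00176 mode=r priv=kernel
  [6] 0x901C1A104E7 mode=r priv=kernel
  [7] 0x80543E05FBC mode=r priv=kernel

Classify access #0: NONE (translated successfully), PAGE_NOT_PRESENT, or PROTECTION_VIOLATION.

Per-access translation:
#0 VA=0xF02C00005D8 (r,kernel):
  [0] read 0x36 idx=30: raw=0x38007 flags P=1 W=1 U=1 S=0
  [1] read 0x38 idx=11: raw=0x3A087 flags P=1 W=1 U=1 S=1
  ⇒ phys 0x3A5D8 (huge @L1)  [2 reads]
#1 VA=0x602028046E3 (r,kernel):
  [0] read 0x36 idx=12: raw=0x3D007 flags P=1 W=1 U=1 S=0
  [1] read 0x3D idx=8: raw=0x3F007 flags P=1 W=1 U=1 S=0
  [2] read 0x3F idx=20: raw=0x43007 flags P=1 W=1 U=1 S=0
  [3] read 0x43 idx=4: raw=0x47007 flags P=1 W=1 U=1 S=0
  ⇒ phys 0x476E3  [4 reads]
#2 VA=0xC81800005B3 (r,kernel):
  [0] read 0x36 idx=25: raw=0x4B007 flags P=1 W=1 U=1 S=0
  [1] read 0x4B idx=6: raw=0x4E087 flags P=1 W=1 U=1 S=1
  ⇒ phys 0x4E5B3 (huge @L1)  [2 reads]
#3 VA=0xF02C00005D8 (r,kernel):
  TLB hit vpn=0xF02C0000 → PA=0x3A5D8
#4 VA=0x680000004EF (r,kernel):
  [0] read 0x36 idx=13: raw=0x52087 flags P=1 W=1 U=1 S=1
  ⇒ phys 0x524EF (huge @L0)  [1 reads]
#5 VA=0x10780C00176 (r,kernel):
  [0] read 0x36 idx=2: raw=0x54007 flags P=1 W=1 U=1 S=0
  [1] read 0x54 idx=30: raw=0x58007 flags P=1 W=1 U=1 S=0
  [2] read 0x58 idx=6: raw=0x5C007 flags P=1 W=1 U=1 S=0
  [3] read 0x5C idx=0: raw=0x5E007 flags P=1 W=1 U=1 S=0
  ⇒ phys 0x5E176  [4 reads]
#6 VA=0x901C1A104E7 (r,kernel):
  [0] read 0x36 idx=18: raw=0x61007 flags P=1 W=1 U=1 S=0
  [1] read 0x61 idx=7: raw=0x65007 flags P=1 W=1 U=1 S=0
  [2] read 0x65 idx=13: raw=0x67007 flags P=1 W=1 U=1 S=0
  [3] read 0x67 idx=16: raw=0x68007 flags P=1 W=1 U=1 S=0
  ⇒ phys 0x684E7  [4 reads]
#7 VA=0x80543E05FBC (r,kernel):
  [0] read 0x36 idx=16: raw=0x6C007 flags P=1 W=1 U=1 S=0
  [1] read 0x6C idx=21: raw=0x6E007 flags P=1 W=1 U=1 S=0
  [2] read 0x6E idx=31: raw=0x71007 flags P=1 W=1 U=1 S=0
  [3] read 0x71 idx=5: raw=0x72007 flags P=1 W=1 U=1 S=0
  ⇒ phys 0x72FBC  [4 reads]

Access #0 fault: NONE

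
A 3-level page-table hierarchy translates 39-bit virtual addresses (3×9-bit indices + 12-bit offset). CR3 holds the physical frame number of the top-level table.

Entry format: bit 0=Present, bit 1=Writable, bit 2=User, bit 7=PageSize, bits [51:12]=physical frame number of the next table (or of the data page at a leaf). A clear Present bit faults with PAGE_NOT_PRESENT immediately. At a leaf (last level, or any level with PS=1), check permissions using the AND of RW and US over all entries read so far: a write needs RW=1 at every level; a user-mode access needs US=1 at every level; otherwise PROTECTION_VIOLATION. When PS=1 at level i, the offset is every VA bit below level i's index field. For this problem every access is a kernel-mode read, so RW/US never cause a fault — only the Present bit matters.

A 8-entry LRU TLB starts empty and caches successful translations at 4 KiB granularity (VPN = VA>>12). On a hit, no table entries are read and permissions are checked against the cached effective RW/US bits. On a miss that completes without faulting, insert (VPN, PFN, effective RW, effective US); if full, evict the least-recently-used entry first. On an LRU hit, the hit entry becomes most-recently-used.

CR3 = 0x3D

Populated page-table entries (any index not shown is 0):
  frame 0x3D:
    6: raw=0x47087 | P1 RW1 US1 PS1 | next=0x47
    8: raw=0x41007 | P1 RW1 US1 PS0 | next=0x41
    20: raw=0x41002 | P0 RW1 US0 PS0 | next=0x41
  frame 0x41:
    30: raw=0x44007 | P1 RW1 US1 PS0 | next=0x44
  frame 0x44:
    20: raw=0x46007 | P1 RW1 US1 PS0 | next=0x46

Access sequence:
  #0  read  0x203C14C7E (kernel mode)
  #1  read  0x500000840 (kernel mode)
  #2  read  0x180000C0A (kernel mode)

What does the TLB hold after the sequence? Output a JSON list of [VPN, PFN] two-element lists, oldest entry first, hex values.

Per-access translation:
#0 VA=0x203C14C7E (r,kernel):
  L0: frame=0x3D idx=8 entry=0x41007 [P=1 RW=1 US=1 PS=0]
  L1: frame=0x41 idx=30 entry=0x44007 [P=1 RW=1 US=1 PS=0]
  L2: frame=0x44 idx=20 entry=0x46007 [P=1 RW=1 US=1 PS=0]
  ✓ 0x46C7E  — 3 lookups
#1 VA=0x500000840 (r,kernel):
  L0: frame=0x3D idx=20 entry=0x41002 [P=0 RW=1 US=0 PS=0]
  → PAGE_NOT_PRESENT  (1 entries read)
#2 VA=0x180000C0A (r,kernel):
  L0: frame=0x3D idx=6 entry=0x47087 [P=1 RW=1 US=1 PS=1]
  ✓ 0x47C0A (huge @L0)  — 1 lookups

TLB: [["0x203C14", "0x46"], ["0x180000", "0x47"]]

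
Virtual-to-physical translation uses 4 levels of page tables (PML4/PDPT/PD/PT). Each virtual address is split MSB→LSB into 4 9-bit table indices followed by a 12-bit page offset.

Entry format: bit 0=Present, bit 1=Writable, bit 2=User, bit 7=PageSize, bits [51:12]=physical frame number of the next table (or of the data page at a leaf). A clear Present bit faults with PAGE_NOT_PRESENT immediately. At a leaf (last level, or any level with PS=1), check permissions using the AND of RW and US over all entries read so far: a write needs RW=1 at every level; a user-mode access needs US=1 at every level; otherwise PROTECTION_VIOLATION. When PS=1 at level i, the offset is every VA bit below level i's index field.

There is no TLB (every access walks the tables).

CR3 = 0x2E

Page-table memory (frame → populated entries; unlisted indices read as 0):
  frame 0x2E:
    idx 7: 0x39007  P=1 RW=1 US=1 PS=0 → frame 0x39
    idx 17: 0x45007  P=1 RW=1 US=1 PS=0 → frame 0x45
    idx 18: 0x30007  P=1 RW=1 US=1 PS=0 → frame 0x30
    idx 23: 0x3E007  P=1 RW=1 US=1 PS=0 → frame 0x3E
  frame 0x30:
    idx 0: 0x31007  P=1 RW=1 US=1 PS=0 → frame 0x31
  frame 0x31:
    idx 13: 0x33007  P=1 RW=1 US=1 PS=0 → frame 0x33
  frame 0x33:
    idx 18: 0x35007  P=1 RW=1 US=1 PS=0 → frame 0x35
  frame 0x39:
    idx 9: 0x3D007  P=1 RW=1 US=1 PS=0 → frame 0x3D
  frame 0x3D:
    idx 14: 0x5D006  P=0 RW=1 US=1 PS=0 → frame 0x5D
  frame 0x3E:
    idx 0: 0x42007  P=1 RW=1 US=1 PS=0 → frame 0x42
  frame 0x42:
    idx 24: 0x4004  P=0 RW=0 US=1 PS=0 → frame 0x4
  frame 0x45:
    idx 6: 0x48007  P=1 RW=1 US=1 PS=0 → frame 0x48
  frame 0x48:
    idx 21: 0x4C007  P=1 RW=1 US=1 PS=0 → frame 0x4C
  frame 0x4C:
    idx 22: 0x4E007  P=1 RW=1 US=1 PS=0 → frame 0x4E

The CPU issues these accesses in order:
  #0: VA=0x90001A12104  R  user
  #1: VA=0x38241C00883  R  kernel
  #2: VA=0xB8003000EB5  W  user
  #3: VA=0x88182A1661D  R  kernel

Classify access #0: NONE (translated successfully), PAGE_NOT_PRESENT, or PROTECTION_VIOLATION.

Per-access translation:
#0 VA=0x90001A12104 (r,user):
  lvl0: tbl 0x2E, slot 18 ⇒ 0x30007 (P1/RW1/US1/PS0)
  lvl1: tbl 0x30, slot 0 ⇒ 0x31007 (P1/RW1/US1/PS0)
  lvl2: tbl 0x31, slot 13 ⇒ 0x33007 (P1/RW1/US1/PS0)
  lvl3: tbl 0x33, slot 18 ⇒ 0x35007 (P1/RW1/US1/PS0)
  → PA=0x35104  (4 entries read)
#1 VA=0x38241C00883 (r,kernel):
  lvl0: tbl 0x2E, slot 7 ⇒ 0x39007 (P1/RW1/US1/PS0)
  lvl1: tbl 0x39, slot 9 ⇒ 0x3D007 (P1/RW1/US1/PS0)
  lvl2: tbl 0x3D, slot 14 ⇒ 0x5D006 (P0/RW1/US1/PS0)
  → PAGE_NOT_PRESENT  (3 entries read)
#2 VA=0xB8003000EB5 (w,user):
  lvl0: tbl 0x2E, slot 23 ⇒ 0x3E007 (P1/RW1/US1/PS0)
  lvl1: tbl 0x3E, slot 0 ⇒ 0x42007 (P1/RW1/US1/PS0)
  lvl2: tbl 0x42, slot 24 ⇒ 0x4004 (P0/RW0/US1/PS0)
  → PAGE_NOT_PRESENT  (3 entries read)
#3 VA=0x88182A1661D (r,kernel):
  lvl0: tbl 0x2E, slot 17 ⇒ 0x45007 (P1/RW1/US1/PS0)
  lvl1: tbl 0x45, slot 6 ⇒ 0x48007 (P1/RW1/US1/PS0)
  lvl2: tbl 0x48, slot 21 ⇒ 0x4C007 (P1/RW1/US1/PS0)
  lvl3: tbl 0x4C, slot 22 ⇒ 0x4E007 (P1/RW1/US1/PS0)
  → PA=0x4E61D  (4 entries read)

Access #0 fault: NONE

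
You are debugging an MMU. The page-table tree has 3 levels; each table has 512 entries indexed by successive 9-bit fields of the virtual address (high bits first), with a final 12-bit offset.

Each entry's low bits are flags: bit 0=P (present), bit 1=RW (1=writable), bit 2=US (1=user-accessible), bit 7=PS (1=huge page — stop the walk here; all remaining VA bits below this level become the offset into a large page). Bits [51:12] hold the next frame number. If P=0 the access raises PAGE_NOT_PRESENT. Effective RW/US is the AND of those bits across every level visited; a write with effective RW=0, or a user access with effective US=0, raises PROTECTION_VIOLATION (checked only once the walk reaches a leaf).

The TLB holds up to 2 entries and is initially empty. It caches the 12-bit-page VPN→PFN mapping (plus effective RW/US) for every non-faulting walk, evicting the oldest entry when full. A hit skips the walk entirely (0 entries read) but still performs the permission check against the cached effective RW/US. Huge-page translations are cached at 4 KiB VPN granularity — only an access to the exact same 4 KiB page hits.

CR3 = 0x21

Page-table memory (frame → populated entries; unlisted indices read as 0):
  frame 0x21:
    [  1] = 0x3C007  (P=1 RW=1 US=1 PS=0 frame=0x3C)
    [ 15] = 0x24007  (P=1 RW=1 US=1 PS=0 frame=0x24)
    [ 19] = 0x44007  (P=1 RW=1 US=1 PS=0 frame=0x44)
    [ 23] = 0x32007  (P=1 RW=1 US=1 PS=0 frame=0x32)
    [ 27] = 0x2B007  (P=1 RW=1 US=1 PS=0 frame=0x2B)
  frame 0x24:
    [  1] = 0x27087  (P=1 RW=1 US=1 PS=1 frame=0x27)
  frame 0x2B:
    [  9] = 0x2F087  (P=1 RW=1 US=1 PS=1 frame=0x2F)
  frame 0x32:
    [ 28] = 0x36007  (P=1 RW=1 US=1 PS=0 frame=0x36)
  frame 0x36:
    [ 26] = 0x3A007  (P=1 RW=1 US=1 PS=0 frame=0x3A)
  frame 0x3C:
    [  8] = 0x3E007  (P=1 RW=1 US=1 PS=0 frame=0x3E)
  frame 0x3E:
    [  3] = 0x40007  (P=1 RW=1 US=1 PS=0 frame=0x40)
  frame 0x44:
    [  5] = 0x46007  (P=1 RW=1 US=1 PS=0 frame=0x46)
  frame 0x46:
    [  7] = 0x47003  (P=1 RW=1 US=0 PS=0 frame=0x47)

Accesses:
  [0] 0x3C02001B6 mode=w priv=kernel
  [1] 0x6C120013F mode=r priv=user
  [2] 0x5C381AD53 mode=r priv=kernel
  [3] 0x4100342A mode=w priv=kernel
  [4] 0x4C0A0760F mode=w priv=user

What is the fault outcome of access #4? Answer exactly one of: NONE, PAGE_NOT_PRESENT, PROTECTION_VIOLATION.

Per-access translation:
#0 VA=0x3C02001B6 (w,kernel):
  lvl0: tbl 0x21, slot 15 ⇒ 0x24007 (P1/RW1/US1/PS0)
  lvl1: tbl 0x24, slot 1 ⇒ 0x27087 (P1/RW1/US1/PS1)
  ⇒ phys 0x271B6 (huge @L1)  [2 reads]
#1 VA=0x6C120013F (r,user):
  lvl0: tbl 0x21, slot 27 ⇒ 0x2B007 (P1/RW1/US1/PS0)
  lvl1: tbl 0x2B, slot 9 ⇒ 0x2F087 (P1/RW1/US1/PS1)
  ⇒ phys 0x2F13F (huge @L1)  [2 reads]
#2 VA=0x5C381AD53 (r,kernel):
  lvl0: tbl 0x21, slot 23 ⇒ 0x32007 (P1/RW1/US1/PS0)
  lvl1: tbl 0x32, slot 28 ⇒ 0x36007 (P1/RW1/US1/PS0)
  lvl2: tbl 0x36, slot 26 ⇒ 0x3A007 (P1/RW1/US1/PS0)
  ⇒ phys 0x3AD53  [3 reads]
#3 VA=0x4100342A (w,kernel):
  lvl0: tbl 0x21, slot 1 ⇒ 0x3C007 (P1/RW1/US1/PS0)
  lvl1: tbl 0x3C, slot 8 ⇒ 0x3E007 (P1/RW1/US1/PS0)
  lvl2: tbl 0x3E, slot 3 ⇒ 0x40007 (P1/RW1/US1/PS0)
  ⇒ phys 0x4042A  [3 reads]
#4 VA=0x4C0A0760F (w,user):
  lvl0: tbl 0x21, slot 19 ⇒ 0x44007 (P1/RW1/US1/PS0)
  lvl1: tbl 0x44, slot 5 ⇒ 0x46007 (P1/RW1/US1/PS0)
  lvl2: tbl 0x46, slot 7 ⇒ 0x47003 (P1/RW1/US0/PS0)
  ⇒ fault: PROTECTION_VIOLATION  — 3 lookups

Access #4 fault: PROTECTION_VIOLATION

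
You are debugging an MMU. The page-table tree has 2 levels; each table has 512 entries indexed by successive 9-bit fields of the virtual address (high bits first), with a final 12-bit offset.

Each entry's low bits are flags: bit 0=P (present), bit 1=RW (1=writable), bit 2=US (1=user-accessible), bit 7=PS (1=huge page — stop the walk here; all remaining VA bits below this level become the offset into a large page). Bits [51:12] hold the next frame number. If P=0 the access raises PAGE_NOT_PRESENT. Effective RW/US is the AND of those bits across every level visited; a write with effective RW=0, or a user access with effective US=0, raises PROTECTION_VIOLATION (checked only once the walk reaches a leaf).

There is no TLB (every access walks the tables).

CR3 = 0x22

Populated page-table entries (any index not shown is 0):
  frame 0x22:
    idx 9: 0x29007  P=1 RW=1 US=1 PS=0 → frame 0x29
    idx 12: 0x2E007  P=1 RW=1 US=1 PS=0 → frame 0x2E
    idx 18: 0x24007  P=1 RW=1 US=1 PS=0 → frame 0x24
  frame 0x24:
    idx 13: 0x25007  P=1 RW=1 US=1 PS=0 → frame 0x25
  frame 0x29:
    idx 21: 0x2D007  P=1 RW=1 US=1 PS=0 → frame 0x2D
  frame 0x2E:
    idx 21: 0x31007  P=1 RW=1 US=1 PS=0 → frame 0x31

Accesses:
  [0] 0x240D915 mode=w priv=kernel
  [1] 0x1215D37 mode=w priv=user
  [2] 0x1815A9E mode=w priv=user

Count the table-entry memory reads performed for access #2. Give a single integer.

Per-access translation:
#0 VA=0x240D915 (w,kernel):
  lvl0: tbl 0x22, slot 18 ⇒ 0x24007 (P1/RW1/US1/PS0)
  lvl1: tbl 0x24, slot 13 ⇒ 0x25007 (P1/RW1/US1/PS0)
  → PA=0x25915  (2 entries read)
#1 VA=0x1215D37 (w,user):
  lvl0: tbl 0x22, slot 9 ⇒ 0x29007 (P1/RW1/US1/PS0)
  lvl1: tbl 0x29, slot 21 ⇒ 0x2D007 (P1/RW1/US1/PS0)
  → PA=0x2DD37  (2 entries read)
#2 VA=0x1815A9E (w,user):
  lvl0: tbl 0x22, slot 12 ⇒ 0x2E007 (P1/RW1/US1/PS0)
  lvl1: tbl 0x2E, slot 21 ⇒ 0x31007 (P1/RW1/US1/PS0)
  → PA=0x31A9E  (2 entries read)

Entries read for #2: 2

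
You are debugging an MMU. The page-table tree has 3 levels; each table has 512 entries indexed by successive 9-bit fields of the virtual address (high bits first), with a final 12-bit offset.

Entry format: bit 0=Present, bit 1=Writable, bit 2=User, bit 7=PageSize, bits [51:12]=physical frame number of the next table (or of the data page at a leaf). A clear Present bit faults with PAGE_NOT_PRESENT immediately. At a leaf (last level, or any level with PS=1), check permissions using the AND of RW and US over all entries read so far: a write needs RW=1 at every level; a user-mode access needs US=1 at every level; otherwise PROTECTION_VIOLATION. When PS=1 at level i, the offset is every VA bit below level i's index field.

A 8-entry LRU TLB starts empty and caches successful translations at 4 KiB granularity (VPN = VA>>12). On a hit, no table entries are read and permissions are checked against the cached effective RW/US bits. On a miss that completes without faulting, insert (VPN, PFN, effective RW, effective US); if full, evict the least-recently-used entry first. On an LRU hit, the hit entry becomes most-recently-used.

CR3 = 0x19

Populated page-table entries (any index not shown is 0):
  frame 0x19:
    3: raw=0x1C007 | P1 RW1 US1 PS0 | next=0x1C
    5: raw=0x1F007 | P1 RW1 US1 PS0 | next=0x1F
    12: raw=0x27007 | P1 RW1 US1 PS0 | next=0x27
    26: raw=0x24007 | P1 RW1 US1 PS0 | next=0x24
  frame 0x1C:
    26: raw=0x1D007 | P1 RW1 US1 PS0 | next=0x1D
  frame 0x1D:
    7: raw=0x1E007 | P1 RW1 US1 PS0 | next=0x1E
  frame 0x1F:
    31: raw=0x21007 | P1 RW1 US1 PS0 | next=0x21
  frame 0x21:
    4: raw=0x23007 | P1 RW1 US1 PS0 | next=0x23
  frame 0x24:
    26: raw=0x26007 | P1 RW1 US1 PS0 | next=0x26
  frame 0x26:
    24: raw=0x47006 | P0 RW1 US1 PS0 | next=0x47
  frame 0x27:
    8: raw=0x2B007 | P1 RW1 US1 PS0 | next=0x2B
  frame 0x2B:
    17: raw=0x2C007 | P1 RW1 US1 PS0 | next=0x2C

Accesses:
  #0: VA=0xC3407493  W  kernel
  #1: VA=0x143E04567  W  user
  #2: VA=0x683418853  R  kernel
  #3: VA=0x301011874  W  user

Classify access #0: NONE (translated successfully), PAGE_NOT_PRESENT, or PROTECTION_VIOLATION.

Walk each access:
#0 VA=0xC3407493 (w,kernel):
  L0: frame=0x19 idx=3 entry=0x1C007 [P=1 RW=1 US=1 PS=0]
  L1: frame=0x1C idx=26 entry=0x1D007 [P=1 RW=1 US=1 PS=0]
  L2: frame=0x1D idx=7 entry=0x1E007 [P=1 RW=1 US=1 PS=0]
  → PA=0x1E493  (3 entries read)
#1 VA=0x143E04567 (w,user):
  L0: frame=0x19 idx=5 entry=0x1F007 [P=1 RW=1 US=1 PS=0]
  L1: frame=0x1F idx=31 entry=0x21007 [P=1 RW=1 US=1 PS=0]
  L2: frame=0x21 idx=4 entry=0x23007 [P=1 RW=1 US=1 PS=0]
  → PA=0x23567  (3 entries read)
#2 VA=0x683418853 (r,kernel):
  L0: frame=0x19 idx=26 entry=0x24007 [P=1 RW=1 US=1 PS=0]
  L1: frame=0x24 idx=26 entry=0x26007 [P=1 RW=1 US=1 PS=0]
  L2: frame=0x26 idx=24 entry=0x47006 [P=0 RW=1 US=1 PS=0]
  ⇒ fault: PAGE_NOT_PRESENT  — 3 lookups
#3 VA=0x301011874 (w,user):
  L0: frame=0x19 idx=12 entry=0x27007 [P=1 RW=1 US=1 PS=0]
  L1: frame=0x27 idx=8 entry=0x2B007 [P=1 RW=1 US=1 PS=0]
  L2: frame=0x2B idx=17 entry=0x2C007 [P=1 RW=1 US=1 PS=0]
  → PA=0x2C874  (3 entries read)

Access #0 fault: NONE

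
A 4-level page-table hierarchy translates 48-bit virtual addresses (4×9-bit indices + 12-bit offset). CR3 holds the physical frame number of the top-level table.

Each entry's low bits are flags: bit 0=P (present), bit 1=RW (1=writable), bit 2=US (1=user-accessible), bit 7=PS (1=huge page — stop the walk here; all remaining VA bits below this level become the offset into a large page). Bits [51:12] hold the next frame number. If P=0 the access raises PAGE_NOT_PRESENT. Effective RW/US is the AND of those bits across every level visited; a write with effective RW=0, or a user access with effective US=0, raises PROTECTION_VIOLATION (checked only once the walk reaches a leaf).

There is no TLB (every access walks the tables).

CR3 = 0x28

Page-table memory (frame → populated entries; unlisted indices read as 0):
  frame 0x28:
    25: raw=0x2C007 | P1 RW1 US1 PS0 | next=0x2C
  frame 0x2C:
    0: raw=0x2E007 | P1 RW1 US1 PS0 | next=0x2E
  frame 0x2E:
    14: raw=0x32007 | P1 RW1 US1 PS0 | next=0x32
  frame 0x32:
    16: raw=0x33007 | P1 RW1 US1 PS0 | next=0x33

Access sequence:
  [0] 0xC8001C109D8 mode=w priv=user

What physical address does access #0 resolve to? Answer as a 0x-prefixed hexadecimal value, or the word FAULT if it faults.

Per-access translation:
#0 VA=0xC8001C109D8 (w,user):
  L0: frame=0x28 idx=25 entry=0x2C007 [P=1 RW=1 US=1 PS=0]
  L1: frame=0x2C idx=0 entry=0x2E007 [P=1 RW=1 US=1 PS=0]
  L2: frame=0x2E idx=14 entry=0x32007 [P=1 RW=1 US=1 PS=0]
  L3: frame=0x32 idx=16 entry=0x33007 [P=1 RW=1 US=1 PS=0]
  → PA=0x339D8  (4 entries read)

Access #0 PA: 0x339D8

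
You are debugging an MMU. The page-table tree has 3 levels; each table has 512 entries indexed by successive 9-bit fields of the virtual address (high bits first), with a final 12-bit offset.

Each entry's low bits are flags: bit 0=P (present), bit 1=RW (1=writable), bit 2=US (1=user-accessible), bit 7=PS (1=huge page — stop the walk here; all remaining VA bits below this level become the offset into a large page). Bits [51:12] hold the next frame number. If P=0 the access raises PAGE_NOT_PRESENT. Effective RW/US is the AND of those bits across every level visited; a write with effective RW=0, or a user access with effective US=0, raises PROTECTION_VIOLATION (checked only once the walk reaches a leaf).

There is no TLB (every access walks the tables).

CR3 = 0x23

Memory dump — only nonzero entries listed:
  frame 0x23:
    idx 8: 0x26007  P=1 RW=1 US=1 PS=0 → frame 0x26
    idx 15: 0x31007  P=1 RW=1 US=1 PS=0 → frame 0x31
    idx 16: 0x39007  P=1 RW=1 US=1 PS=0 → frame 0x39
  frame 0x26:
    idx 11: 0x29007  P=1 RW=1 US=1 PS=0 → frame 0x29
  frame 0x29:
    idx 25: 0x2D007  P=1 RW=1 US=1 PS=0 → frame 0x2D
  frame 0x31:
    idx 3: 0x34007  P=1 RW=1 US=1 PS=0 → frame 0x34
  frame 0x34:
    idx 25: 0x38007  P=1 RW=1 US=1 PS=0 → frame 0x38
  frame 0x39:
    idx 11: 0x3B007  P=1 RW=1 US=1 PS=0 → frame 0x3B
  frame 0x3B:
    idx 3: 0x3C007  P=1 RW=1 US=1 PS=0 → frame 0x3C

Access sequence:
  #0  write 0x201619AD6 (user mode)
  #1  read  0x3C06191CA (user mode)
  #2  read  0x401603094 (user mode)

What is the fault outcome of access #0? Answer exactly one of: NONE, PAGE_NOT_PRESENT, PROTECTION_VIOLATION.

Trace:
#0 VA=0x201619AD6 (w,user):
  [0] read 0x23 idx=8: raw=0x26007 flags P=1 W=1 U=1 S=0
  [1] read 0x26 idx=11: raw=0x29007 flags P=1 W=1 U=1 S=0
  [2] read 0x29 idx=25: raw=0x2D007 flags P=1 W=1 U=1 S=0
  ✓ 0x2DAD6  — 3 lookups
#1 VA=0x3C06191CA (r,user):
  [0] read 0x23 idx=15: raw=0x31007 flags P=1 W=1 U=1 S=0
  [1] read 0x31 idx=3: raw=0x34007 flags P=1 W=1 U=1 S=0
  [2] read 0x34 idx=25: raw=0x38007 flags P=1 W=1 U=1 S=0
  ✓ 0x381CA  — 3 lookups
#2 VA=0x401603094 (r,user):
  [0] read 0x23 idx=16: raw=0x39007 flags P=1 W=1 U=1 S=0
  [1] read 0x39 idx=11: raw=0x3B007 flags P=1 W=1 U=1 S=0
  [2] read 0x3B idx=3: raw=0x3C007 flags P=1 W=1 U=1 S=0
  ✓ 0x3C094  — 3 lookups

Access #0 fault: NONE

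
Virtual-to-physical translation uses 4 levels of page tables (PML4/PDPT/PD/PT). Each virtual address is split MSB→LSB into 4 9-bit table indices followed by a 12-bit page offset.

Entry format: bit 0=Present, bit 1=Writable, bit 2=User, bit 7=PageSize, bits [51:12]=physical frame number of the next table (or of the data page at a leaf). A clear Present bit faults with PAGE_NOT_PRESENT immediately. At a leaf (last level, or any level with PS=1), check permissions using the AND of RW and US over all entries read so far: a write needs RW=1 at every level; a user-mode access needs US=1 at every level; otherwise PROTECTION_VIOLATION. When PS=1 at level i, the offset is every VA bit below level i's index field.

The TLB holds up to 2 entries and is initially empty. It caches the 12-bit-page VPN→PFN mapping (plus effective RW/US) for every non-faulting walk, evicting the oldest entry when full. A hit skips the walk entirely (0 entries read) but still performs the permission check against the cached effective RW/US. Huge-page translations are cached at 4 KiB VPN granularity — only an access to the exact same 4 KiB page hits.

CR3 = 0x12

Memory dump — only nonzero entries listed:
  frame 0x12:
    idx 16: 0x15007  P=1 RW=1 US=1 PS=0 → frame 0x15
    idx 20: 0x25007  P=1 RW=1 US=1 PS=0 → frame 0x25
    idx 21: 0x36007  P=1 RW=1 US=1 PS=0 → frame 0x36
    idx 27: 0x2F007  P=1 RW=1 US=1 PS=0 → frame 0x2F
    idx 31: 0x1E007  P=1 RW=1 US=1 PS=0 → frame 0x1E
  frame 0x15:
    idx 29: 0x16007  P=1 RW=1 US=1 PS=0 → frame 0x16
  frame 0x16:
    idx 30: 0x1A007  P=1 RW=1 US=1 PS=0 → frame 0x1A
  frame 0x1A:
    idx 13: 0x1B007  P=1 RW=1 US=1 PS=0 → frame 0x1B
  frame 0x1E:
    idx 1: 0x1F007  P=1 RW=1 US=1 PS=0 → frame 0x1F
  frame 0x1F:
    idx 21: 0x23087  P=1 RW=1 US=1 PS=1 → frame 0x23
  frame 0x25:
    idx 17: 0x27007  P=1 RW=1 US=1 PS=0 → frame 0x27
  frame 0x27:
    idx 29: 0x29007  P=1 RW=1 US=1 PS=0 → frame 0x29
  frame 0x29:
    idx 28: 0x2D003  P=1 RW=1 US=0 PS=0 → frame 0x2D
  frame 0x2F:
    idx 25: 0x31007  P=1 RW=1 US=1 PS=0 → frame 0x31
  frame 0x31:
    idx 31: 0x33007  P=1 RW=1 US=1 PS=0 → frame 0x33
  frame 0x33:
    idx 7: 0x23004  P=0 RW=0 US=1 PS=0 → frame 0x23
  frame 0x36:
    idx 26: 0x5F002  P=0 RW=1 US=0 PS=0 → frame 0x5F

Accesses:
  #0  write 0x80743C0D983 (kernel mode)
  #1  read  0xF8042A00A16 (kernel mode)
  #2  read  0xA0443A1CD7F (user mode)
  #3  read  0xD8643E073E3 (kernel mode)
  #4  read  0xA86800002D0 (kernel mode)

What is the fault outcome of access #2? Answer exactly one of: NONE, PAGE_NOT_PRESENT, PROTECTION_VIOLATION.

Walk each access:
#0 VA=0x80743C0D983 (w,kernel):
  L0: frame=0x12 idx=16 entry=0x15007 [P=1 RW=1 US=1 PS=0]
  L1: frame=0x15 idx=29 entry=0x16007 [P=1 RW=1 US=1 PS=0]
  L2: frame=0x16 idx=30 entry=0x1A007 [P=1 RW=1 US=1 PS=0]
  L3: frame=0x1A idx=13 entry=0x1B007 [P=1 RW=1 US=1 PS=0]
  → PA=0x1B983  (4 entries read)
#1 VA=0xF8042A00A16 (r,kernel):
  L0: frame=0x12 idx=31 entry=0x1E007 [P=1 RW=1 US=1 PS=0]
  L1: frame=0x1E idx=1 entry=0x1F007 [P=1 RW=1 US=1 PS=0]
  L2: frame=0x1F idx=21 entry=0x23087 [P=1 RW=1 US=1 PS=1]
  → PA=0x23A16 (huge @L2)  (3 entries read)
#2 VA=0xA0443A1CD7F (r,user):
  L0: frame=0x12 idx=20 entry=0x25007 [P=1 RW=1 US=1 PS=0]
  L1: frame=0x25 idx=17 entry=0x27007 [P=1 RW=1 US=1 PS=0]
  L2: frame=0x27 idx=29 entry=0x29007 [P=1 RW=1 US=1 PS=0]
  L3: frame=0x29 idx=28 entry=0x2D003 [P=1 RW=1 US=0 PS=0]
  ✗ PROTECTION_VIOLATION  [4 reads]
#3 VA=0xD8643E073E3 (r,kernel):
  L0: frame=0x12 idx=27 entry=0x2F007 [P=1 RW=1 US=1 PS=0]
  L1: frame=0x2F idx=25 entry=0x31007 [P=1 RW=1 US=1 PS=0]
  L2: frame=0x31 idx=31 entry=0x33007 [P=1 RW=1 US=1 PS=0]
  L3: frame=0x33 idx=7 entry=0x23004 [P=0 RW=0 US=1 PS=0]
  ✗ PAGE_NOT_PRESENT  [4 reads]
#4 VA=0xA86800002D0 (r,kernel):
  L0: frame=0x12 idx=21 entry=0x36007 [P=1 RW=1 US=1 PS=0]
  L1: frame=0x36 idx=26 entry=0x5F002 [P=0 RW=1 US=0 PS=0]
  ✗ PAGE_NOT_PRESENT  [2 reads]

Access #2 fault: PROTECTION_VIOLATION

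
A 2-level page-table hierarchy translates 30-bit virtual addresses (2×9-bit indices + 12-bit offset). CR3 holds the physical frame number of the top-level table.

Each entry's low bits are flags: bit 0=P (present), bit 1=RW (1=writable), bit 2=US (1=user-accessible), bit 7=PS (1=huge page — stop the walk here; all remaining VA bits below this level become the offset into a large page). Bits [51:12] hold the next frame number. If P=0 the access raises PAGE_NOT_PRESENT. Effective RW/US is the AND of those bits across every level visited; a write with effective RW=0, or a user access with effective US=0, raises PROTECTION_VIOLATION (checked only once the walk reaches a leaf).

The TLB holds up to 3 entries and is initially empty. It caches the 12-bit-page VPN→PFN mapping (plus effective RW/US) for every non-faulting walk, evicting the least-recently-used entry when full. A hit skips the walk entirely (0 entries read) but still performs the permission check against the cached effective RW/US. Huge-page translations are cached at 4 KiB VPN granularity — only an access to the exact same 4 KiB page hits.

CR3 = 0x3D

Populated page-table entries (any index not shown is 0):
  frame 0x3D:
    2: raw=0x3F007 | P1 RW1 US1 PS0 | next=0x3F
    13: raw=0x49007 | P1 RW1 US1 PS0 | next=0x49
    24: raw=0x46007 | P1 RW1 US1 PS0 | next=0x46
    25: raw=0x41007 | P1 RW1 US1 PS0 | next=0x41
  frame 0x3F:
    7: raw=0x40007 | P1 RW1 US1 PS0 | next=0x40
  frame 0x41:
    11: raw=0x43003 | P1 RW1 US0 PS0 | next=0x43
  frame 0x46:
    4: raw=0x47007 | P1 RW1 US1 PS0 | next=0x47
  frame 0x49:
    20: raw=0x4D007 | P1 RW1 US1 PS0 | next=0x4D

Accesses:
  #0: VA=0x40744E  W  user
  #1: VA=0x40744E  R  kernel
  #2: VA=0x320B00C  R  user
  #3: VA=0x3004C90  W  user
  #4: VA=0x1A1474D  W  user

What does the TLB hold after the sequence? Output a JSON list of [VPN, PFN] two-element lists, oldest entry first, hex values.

Walk each access:
#0 VA=0x40744E (w,user):
  lvl0: tbl 0x3D, slot 2 ⇒ 0x3F007 (P1/RW1/US1/PS0)
  lvl1: tbl 0x3F, slot 7 ⇒ 0x40007 (P1/RW1/US1/PS0)
  → PA=0x4044E  (2 entries read)
#1 VA=0x40744E (r,kernel):
  TLB hit vpn=0x407 → PA=0x4044E
#2 VA=0x320B00C (r,user):
  lvl0: tbl 0x3D, slot 25 ⇒ 0x41007 (P1/RW1/US1/PS0)
  lvl1: tbl 0x41, slot 11 ⇒ 0x43003 (P1/RW1/US0/PS0)
  → PROTECTION_VIOLATION  (2 entries read)
#3 VA=0x3004C90 (w,user):
  lvl0: tbl 0x3D, slot 24 ⇒ 0x46007 (P1/RW1/US1/PS0)
  lvl1: tbl 0x46, slot 4 ⇒ 0x47007 (P1/RW1/US1/PS0)
  → PA=0x47C90  (2 entries read)
#4 VA=0x1A1474D (w,user):
  lvl0: tbl 0x3D, slot 13 ⇒ 0x49007 (P1/RW1/US1/PS0)
  lvl1: tbl 0x49, slot 20 ⇒ 0x4D007 (P1/RW1/US1/PS0)
  → PA=0x4D74D  (2 entries read)

TLB: [["0x407", "0x40"], ["0x3004", "0x47"], ["0x1A14", "0x4D"]]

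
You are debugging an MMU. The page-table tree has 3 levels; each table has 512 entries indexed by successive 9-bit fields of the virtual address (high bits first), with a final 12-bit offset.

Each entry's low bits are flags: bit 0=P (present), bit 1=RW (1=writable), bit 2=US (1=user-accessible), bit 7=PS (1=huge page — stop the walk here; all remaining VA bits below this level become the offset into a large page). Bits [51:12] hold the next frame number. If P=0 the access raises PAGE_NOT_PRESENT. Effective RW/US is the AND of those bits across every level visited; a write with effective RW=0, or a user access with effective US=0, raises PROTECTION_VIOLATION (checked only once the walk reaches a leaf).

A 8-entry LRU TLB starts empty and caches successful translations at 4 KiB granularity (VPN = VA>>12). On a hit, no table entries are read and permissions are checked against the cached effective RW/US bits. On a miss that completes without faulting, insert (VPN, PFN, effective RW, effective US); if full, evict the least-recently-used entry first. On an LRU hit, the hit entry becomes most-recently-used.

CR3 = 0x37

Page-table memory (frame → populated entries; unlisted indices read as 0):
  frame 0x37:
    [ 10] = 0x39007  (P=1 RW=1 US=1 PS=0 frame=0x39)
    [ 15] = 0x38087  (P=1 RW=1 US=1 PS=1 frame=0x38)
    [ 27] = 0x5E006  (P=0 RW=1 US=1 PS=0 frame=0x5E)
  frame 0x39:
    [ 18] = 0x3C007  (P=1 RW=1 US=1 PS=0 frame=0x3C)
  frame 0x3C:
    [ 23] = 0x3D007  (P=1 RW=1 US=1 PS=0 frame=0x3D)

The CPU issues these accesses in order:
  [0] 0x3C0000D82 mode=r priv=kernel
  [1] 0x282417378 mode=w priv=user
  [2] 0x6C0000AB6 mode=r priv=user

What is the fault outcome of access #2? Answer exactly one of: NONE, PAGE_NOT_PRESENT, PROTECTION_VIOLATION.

Trace:
#0 VA=0x3C0000D82 (r,kernel):
  L0 @0x37[15] → 0x38087  P=1,RW=1,US=1,PS=1
  ⇒ phys 0x38D82 (huge @L0)  [1 reads]
#1 VA=0x282417378 (w,user):
  L0 @0x37[10] → 0x39007  P=1,RW=1,US=1,PS=0
  L1 @0x39[18] → 0x3C007  P=1,RW=1,US=1,PS=0
  L2 @0x3C[23] → 0x3D007  P=1,RW=1,US=1,PS=0
  ⇒ phys 0x3D378  [3 reads]
#2 VA=0x6C0000AB6 (r,user):
  L0 @0x37[27] → 0x5E006  P=0,RW=1,US=1,PS=0
  ✗ PAGE_NOT_PRESENT  [1 reads]

Access #2 fault: PAGE_NOT_PRESENT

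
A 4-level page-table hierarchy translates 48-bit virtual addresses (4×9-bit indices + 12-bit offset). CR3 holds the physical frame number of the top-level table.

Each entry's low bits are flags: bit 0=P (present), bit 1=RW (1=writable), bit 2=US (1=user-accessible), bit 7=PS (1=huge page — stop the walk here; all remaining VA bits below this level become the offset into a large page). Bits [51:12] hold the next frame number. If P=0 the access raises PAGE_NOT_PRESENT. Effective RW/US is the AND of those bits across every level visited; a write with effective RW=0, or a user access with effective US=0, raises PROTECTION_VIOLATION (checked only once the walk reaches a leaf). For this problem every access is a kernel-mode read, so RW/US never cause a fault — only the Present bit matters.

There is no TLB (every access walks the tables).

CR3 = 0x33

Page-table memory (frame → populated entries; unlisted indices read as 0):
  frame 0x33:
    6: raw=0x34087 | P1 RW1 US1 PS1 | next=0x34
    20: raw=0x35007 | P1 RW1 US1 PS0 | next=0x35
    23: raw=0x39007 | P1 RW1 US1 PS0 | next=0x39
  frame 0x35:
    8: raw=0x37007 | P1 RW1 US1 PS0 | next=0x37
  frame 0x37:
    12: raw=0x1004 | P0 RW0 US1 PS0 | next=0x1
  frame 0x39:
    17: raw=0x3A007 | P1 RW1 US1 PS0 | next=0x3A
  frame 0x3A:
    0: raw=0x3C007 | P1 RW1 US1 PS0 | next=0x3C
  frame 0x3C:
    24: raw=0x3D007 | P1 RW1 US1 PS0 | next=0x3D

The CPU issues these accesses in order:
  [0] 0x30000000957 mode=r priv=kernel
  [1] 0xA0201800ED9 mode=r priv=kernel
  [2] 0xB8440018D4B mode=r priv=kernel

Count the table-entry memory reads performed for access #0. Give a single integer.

Trace:
#0 VA=0x30000000957 (r,kernel):
  lvl0: tbl 0x33, slot 6 ⇒ 0x34087 (P1/RW1/US1/PS1)
  → PA=0x34957 (huge @L0)  (1 entries read)
#1 VA=0xA0201800ED9 (r,kernel):
  lvl0: tbl 0x33, slot 20 ⇒ 0x35007 (P1/RW1/US1/PS0)
  lvl1: tbl 0x35, slot 8 ⇒ 0x37007 (P1/RW1/US1/PS0)
  lvl2: tbl 0x37, slot 12 ⇒ 0x1004 (P0/RW0/US1/PS0)
  ⇒ fault: PAGE_NOT_PRESENT  — 3 lookups
#2 VA=0xB8440018D4B (r,kernel):
  lvl0: tbl 0x33, slot 23 ⇒ 0x39007 (P1/RW1/US1/PS0)
  lvl1: tbl 0x39, slot 17 ⇒ 0x3A007 (P1/RW1/US1/PS0)
  lvl2: tbl 0x3A, slot 0 ⇒ 0x3C007 (P1/RW1/US1/PS0)
  lvl3: tbl 0x3C, slot 24 ⇒ 0x3D007 (P1/RW1/US1/PS0)
  → PA=0x3DD4B  (4 entries read)

Entries read for #0: 1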